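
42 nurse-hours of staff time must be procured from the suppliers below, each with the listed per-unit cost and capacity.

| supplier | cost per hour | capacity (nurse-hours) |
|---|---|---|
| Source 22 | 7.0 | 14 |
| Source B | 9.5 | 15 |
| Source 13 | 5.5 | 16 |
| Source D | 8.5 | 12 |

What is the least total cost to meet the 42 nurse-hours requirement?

Cheapest first:
Source 13 (5.5): use full 16 — 26 nurse-hours to go.
Take 14 from Source 22 at 7.0 — need 12 more.
Take 12 from Source D at 8.5 — need 0 more.
Source B: unused.
Cost = 16×5.5 + 14×7.0 + 12×8.5 = 288.

288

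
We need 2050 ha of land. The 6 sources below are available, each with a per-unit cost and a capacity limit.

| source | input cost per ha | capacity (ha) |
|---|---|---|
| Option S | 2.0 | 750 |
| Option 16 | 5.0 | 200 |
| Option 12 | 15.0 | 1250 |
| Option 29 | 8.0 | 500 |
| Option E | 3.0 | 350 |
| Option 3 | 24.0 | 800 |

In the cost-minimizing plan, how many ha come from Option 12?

Cheapest first:
Take 750 from Option S at 2.0 → need 1300 more.
Option E (3.0): use full 350 → 950 ha to go.
Option 16 at 5.0: take all 200 ha → 750 still needed.
Option 29 (8.0): use full 500 → 250 ha to go.
Take 250 from Option 12 at 15.0 to finish.
Option 3: unused.

250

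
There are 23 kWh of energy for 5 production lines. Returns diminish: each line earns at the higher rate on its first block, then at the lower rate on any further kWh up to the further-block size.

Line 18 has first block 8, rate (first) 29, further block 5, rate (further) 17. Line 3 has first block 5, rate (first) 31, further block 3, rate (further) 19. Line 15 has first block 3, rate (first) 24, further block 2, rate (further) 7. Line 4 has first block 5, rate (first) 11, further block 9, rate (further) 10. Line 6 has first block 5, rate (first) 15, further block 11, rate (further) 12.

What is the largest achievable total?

Order all 10 blocks by rate: Line 3/tier1 31 > Line 18/tier1 29 > Line 15/tier1 24 > Line 3/tier2 19 > Line 18/tier2 17 > Line 6/tier1 15 > Line 6/tier2 12 > Line 4/tier1 11 > Line 4/tier2 10 > Line 15/tier2 7.
Line 3/tier1 (31): +5 — 18 left.
Fill Line 18 tier1 block (8 at 29) — 10 left.
Fill Line 15 tier1 block (3 at 24) — 7 left.
Fill Line 3 tier2 block (3 at 19) — 4 left.
4 remain; put them into Line 18 tier2 at 17.
Total = 31×5 + 29×8 + 24×3 + 19×3 + 17×4 = 584.

584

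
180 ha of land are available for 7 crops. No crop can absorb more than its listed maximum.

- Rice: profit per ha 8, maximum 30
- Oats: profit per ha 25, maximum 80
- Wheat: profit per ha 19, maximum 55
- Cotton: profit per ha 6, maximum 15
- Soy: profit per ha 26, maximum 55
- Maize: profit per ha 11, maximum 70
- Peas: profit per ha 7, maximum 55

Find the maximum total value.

4285

Order the crops by profit per ha: Soy 26 > Oats 25 > Wheat 19 > Maize 11 > Rice 8 > Peas 7 > Cotton 6.
Give Soy 55 to hit its cap of 55 — 125 left.
Oats takes 80 to reach its cap of 80 — 45 left.
Wheat: +45 (room for 55) → 45. Pool exhausted.
Total = 25×80 + 19×45 + 26×55 = 4285.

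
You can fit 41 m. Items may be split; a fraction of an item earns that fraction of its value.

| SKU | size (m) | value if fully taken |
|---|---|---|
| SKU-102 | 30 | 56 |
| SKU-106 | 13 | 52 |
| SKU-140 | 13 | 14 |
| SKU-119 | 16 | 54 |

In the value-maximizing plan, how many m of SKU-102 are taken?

12

Sort by value density: SKU-106 52/13≈4, SKU-119 54/16≈3.38, SKU-102 56/30≈1.87, SKU-140 14/13≈1.08.
SKU-106: take in full, 13 m for value 52 — 28 left.
Take all of SKU-119 (16 m, value 54) — 12 m left.
Only 12 m remain; take 12/30 of SKU-102 for value 56×12/30 = 22.4.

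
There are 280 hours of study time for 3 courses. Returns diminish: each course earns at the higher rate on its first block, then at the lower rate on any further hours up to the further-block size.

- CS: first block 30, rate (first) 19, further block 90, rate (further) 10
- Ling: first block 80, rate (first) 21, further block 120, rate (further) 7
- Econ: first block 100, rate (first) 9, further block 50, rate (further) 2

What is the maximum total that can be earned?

3870

Rank every tier by rate: Ling/tier1 21 > CS/tier1 19 > CS/tier2 10 > Econ/tier1 9 > Ling/tier2 7 > Econ/tier2 2.
Fill Ling tier1 block (80 at 21) → 200 left.
CS/tier1 (19): +30 → 170 left.
CS/tier2 (10): +90 → 80 left.
80 remain; put them into Econ tier1 at 9.
Total = 21×80 + 19×30 + 10×90 + 9×80 = 3870.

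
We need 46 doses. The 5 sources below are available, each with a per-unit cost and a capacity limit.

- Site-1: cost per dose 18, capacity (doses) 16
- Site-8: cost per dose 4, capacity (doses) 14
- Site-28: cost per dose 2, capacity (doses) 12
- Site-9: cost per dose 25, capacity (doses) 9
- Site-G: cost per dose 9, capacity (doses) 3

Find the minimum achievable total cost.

420

Cheapest first:
Site-28 (2): use full 12 → 34 doses to go.
Site-8 (4): use full 14 → 20 doses to go.
Take 3 from Site-G at 9 → need 17 more.
Site-1 (18): use full 16 → 1 doses to go.
Site-9 (25): take the remaining 1 → done.
Cost = 12×2 + 14×4 + 3×9 + 16×18 + 1×25 = 420.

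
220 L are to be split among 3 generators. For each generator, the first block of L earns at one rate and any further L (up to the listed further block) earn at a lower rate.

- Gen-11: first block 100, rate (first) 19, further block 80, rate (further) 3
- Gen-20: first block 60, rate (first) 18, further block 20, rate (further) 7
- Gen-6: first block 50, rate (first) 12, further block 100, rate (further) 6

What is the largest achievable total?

Treat each block as its own option and order by rate: Gen-11/tier1 19 > Gen-20/tier1 18 > Gen-6/tier1 12 > Gen-20/tier2 7 > Gen-6/tier2 6 > Gen-11/tier2 3.
Gen-11/tier1 (19): +100 — 120 left.
Gen-20/tier1 (18): +60 — 60 left.
Gen-6/tier1 (12): +50 — 10 left.
10 remain; put them into Gen-20 tier2 at 7.
Total = 19×100 + 18×60 + 12×50 + 7×10 = 3650.

3650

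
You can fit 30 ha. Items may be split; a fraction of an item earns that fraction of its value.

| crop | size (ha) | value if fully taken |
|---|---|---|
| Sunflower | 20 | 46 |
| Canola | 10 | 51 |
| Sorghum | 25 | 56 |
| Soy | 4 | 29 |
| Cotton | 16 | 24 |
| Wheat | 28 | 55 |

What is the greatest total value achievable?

Rank by value-to-size ratio: Soy 29/4≈7.25, Canola 51/10≈5.1, Sunflower 46/20≈2.3, Sorghum 56/25≈2.24, Wheat 55/28≈1.96, Cotton 24/16≈1.5.
Take all of Soy (4 ha, value 29) → 26 ha left.
Canola: take in full, 10 ha for value 51 → 16 left.
Only 16 ha remain; take 16/20 of Sunflower for value 46×16/20 = 36.8.
Total value = 116.8.

116.8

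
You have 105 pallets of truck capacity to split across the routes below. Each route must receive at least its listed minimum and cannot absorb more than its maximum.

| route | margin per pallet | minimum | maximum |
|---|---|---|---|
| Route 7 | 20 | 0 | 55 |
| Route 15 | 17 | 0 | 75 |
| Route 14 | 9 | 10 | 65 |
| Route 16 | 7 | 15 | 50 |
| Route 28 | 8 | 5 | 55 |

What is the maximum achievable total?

1675

Meeting every minimum uses 0+0+10+15+5 = 30 pallets, leaving 75.
Rank by margin per pallet: Route 7 20 > Route 15 17 > Route 14 9 > Route 28 8 > Route 16 7.
Route 7 takes 55 more to reach its cap of 55 — 20 left.
Route 15: +20 (room for 75) → 20. Pool exhausted.
Total = 20×55 + 17×20 + 9×10 + 7×15 + 8×5 = 1675.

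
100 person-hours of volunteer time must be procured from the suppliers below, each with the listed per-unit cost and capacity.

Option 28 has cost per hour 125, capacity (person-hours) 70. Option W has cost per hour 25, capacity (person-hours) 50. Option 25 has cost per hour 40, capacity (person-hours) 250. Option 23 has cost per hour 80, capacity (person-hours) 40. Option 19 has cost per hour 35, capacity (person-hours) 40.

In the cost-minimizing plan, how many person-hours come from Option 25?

Use suppliers in increasing cost order.
Option W at 25: take all 50 person-hours — 50 still needed.
Option 19 (35): use full 40 — 10 person-hours to go.
Take 10 from Option 25 at 40 to finish.
Option 23, Option 28: unused.

10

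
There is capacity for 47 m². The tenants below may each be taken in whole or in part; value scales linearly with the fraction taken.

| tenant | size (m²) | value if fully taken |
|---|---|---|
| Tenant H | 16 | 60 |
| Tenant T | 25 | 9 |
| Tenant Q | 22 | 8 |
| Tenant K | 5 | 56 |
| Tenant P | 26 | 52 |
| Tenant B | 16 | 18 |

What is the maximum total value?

168

Best value per unit of size first: Tenant K 56/5≈11.2, Tenant H 60/16≈3.75, Tenant P 52/26≈2, Tenant B 18/16≈1.12, Tenant Q 8/22≈0.364, Tenant T 9/25≈0.36.
Take all of Tenant K (5 m², value 56) → 42 m² left.
Tenant H: take in full, 16 m² for value 60 → 26 left.
Take all of Tenant P (26 m², value 52) → 0 m² left.
Total value = 168.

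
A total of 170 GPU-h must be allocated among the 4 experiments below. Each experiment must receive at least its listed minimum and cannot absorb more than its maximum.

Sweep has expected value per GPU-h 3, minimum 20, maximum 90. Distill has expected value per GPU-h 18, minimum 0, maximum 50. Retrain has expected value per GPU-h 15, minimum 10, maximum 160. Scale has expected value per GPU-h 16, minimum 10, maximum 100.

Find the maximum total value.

2550

Meeting every minimum uses 20+0+10+10 = 40 GPU-h, leaving 130.
Order the experiments by expected value per GPU-h: Distill 18 > Scale 16 > Retrain 15 > Sweep 3.
Give Distill 50 more to hit its cap of 50 — 80 left.
Only 80 left; Scale takes them to reach 90.
Total = 3×20 + 18×50 + 15×10 + 16×90 = 2550.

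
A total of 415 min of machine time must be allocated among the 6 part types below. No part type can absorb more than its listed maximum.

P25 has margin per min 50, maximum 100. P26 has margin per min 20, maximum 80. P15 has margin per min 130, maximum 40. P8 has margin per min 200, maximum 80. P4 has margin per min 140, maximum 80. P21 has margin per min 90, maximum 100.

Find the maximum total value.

46700

Order the part types by margin per min: P8 200 > P4 140 > P15 130 > P21 90 > P25 50 > P26 20.
P8 takes 80 to reach its cap of 80 ; 335 left.
Give P4 80 to hit its cap of 80 ; 255 left.
P15 takes 40 to reach its cap of 40 ; 215 left.
Give P21 100 to hit its cap of 100 ; 115 left.
Give P25 100 to hit its cap of 100 ; 15 left.
Only 15 left; P26 takes them to reach 15.
Total = 50×100 + 20×15 + 130×40 + 200×80 + 140×80 + 90×100 = 46700.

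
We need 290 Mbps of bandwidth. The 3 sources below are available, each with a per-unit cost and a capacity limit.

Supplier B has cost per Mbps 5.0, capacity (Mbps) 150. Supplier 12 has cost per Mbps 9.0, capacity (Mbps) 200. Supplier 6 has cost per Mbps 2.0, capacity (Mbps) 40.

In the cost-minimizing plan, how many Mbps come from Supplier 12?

Fill from the cheapest source first.
Supplier 6 at 2.0: take all 40 Mbps ; 250 still needed.
Take 150 from Supplier B at 5.0 ; need 100 more.
Supplier 12 (9.0): take the remaining 100 ; done.

100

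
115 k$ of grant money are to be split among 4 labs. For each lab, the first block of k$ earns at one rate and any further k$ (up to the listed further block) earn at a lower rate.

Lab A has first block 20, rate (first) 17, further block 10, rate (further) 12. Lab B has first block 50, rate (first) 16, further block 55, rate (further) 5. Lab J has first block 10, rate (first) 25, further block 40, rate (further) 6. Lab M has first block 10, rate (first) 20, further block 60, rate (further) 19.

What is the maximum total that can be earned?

2170

Rank every tier by rate: Lab J/T1 25 > Lab M/T1 20 > Lab M/T2 19 > Lab A/T1 17 > Lab B/T1 16 > Lab A/T2 12 > Lab J/T2 6 > Lab B/T2 5.
Lab J/T1 (25): +10 → 105 left.
Lab M/T1 (20): +10 → 95 left.
Lab M/T2 (19): +60 → 35 left.
Lab A/T1 (17): +20 → 15 left.
15 remain; put them into Lab B T1 at 16.
Total = 25×10 + 20×10 + 19×60 + 17×20 + 16×15 = 2170.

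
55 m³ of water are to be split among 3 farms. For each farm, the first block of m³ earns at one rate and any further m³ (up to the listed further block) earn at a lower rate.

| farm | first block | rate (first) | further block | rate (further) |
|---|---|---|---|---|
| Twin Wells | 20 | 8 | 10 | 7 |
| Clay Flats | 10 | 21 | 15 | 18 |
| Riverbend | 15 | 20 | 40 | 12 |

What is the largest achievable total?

Order all 6 blocks by rate: Clay Flats/first 21 > Riverbend/first 20 > Clay Flats/second 18 > Riverbend/second 12 > Twin Wells/first 8 > Twin Wells/second 7.
Fill Clay Flats first block (10 at 21) → 45 left.
Fill Riverbend first block (15 at 20) → 30 left.
Clay Flats second at 18: fill all 15 → 15 left.
15 remain; put them into Riverbend second at 12.
Total = 21×10 + 20×15 + 18×15 + 12×15 = 960.

960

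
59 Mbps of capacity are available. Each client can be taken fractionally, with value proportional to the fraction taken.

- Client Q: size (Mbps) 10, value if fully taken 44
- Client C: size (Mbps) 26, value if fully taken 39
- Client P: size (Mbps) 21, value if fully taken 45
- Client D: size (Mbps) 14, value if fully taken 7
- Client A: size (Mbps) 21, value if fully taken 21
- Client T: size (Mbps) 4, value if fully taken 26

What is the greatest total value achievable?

151

Best value per unit of size first: Client T 26/4≈6.5, Client Q 44/10≈4.4, Client P 45/21≈2.14, Client C 39/26≈1.5, Client A 21/21≈1, Client D 7/14≈0.5.
Take all of Client T (4 Mbps, value 26) ; 55 Mbps left.
All 10 Mbps of Client Q fit (value 44) ; 45 remain.
All 21 Mbps of Client P fit (value 45) ; 24 remain.
24 Mbps left: a 24/26 share of Client C gives 39×24/26 = 36.
Total value = 151.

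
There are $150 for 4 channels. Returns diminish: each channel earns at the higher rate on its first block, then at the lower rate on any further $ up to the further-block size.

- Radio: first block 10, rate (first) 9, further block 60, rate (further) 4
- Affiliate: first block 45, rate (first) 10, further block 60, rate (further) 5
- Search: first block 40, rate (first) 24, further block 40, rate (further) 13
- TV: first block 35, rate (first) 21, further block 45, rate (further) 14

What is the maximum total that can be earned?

2715

Rank every tier by rate: Search/first 24 > TV/first 21 > TV/second 14 > Search/second 13 > Affiliate/first 10 > Radio/first 9 > Affiliate/second 5 > Radio/second 4.
Search first at 24: fill all 40 — 110 left.
Fill TV first block (35 at 21) — 75 left.
TV/second (14): +45 — 30 left.
Search/second: +30 of 40 at 13; pool empty.
Total = 24×40 + 21×35 + 14×45 + 13×30 = 2715.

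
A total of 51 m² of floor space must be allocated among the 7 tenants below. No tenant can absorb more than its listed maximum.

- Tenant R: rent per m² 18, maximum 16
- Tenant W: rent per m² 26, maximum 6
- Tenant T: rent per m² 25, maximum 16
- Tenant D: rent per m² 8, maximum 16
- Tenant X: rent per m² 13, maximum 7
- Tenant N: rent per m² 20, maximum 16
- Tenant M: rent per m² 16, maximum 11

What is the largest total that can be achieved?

Highest rent per m² first: Tenant W 26 > Tenant T 25 > Tenant N 20 > Tenant R 18 > Tenant M 16 > Tenant X 13 > Tenant D 8.
Tenant W takes 6 to reach its cap of 6 → 45 left.
Tenant T takes 16 to reach its cap of 16 → 29 left.
Tenant N: +16 to 16 (cap) → 13 left.
Only 13 left; Tenant R takes them to reach 13.
Total = 18×13 + 26×6 + 25×16 + 20×16 = 1110.

1110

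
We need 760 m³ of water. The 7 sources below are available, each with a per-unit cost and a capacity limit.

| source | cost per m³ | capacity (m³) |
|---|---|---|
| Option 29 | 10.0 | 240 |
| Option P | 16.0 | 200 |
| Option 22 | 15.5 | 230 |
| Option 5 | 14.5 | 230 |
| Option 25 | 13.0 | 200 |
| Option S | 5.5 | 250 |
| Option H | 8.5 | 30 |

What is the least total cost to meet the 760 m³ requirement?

7210

Use sources in increasing cost order.
Option S at 5.5: take all 250 m³ ; 510 still needed.
Take 30 from Option H at 8.5 ; need 480 more.
Take 240 from Option 29 at 10.0 ; need 240 more.
Option 25 at 13.0: take all 200 m³ ; 40 still needed.
Option 5 (14.5): take the remaining 40 ; done.
Option 22, Option P: unused.
Cost = 250×5.5 + 30×8.5 + 240×10.0 + 200×13.0 + 40×14.5 = 7210.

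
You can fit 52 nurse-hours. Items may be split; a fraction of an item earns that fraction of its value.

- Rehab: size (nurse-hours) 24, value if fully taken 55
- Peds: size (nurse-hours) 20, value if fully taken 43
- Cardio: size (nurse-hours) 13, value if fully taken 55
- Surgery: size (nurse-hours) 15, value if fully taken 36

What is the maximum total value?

146

Best value per unit of size first: Cardio 55/13≈4.23, Surgery 36/15≈2.4, Rehab 55/24≈2.29, Peds 43/20≈2.15.
Cardio: take in full, 13 nurse-hours for value 55 ; 39 left.
All 15 nurse-hours of Surgery fit (value 36) ; 24 remain.
All 24 nurse-hours of Rehab fit (value 55) ; 0 remain.
Total value = 146.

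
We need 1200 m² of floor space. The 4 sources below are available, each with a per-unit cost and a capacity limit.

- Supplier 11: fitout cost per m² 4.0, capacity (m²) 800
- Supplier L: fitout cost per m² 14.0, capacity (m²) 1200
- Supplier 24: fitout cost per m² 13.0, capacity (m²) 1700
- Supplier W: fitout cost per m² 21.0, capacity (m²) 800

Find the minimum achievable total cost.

8400

Fill from the cheapest source first.
Supplier 11 (4.0): use full 800 ; 400 m² to go.
Supplier 24 (13.0): take the remaining 400 ; done.
Supplier L, Supplier W: unused.
Cost = 800×4.0 + 400×13.0 = 8400.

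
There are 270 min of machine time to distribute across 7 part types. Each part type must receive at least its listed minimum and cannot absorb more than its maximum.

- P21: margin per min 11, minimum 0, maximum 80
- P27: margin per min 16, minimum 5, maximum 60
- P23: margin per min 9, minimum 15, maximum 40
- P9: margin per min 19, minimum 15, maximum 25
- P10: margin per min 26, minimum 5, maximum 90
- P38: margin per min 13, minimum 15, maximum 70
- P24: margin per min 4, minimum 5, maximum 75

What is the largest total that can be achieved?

4895

Meeting every minimum uses 0+5+15+15+5+15+5 = 60 min, leaving 210.
Highest margin per min first: P10 26 > P9 19 > P27 16 > P38 13 > P21 11 > P23 9 > P24 4.
Give P10 85 more to hit its cap of 90 → 125 left.
Give P9 10 more to hit its cap of 25 → 115 left.
P27 takes 55 more to reach its cap of 60 → 60 left.
Give P38 55 more to hit its cap of 70 → 5 left.
Only 5 left; P21 takes them to reach 5.
Total = 11×5 + 16×60 + 9×15 + 19×25 + 26×90 + 13×70 + 4×5 = 4895.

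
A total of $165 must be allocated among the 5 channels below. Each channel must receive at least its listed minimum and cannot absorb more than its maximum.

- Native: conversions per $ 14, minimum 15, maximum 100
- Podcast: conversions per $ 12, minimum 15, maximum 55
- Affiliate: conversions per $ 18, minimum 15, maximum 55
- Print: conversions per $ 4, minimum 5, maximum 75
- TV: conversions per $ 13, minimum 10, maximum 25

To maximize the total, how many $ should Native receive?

80

Meeting every minimum uses 15+15+15+5+10 = 60 $, leaving 105.
Highest conversions per $ first: Affiliate 18 > Native 14 > TV 13 > Podcast 12 > Print 4.
Affiliate takes 40 more to reach its cap of 55 — 65 left.
Native: +65 (room for 85) → 80. Pool exhausted.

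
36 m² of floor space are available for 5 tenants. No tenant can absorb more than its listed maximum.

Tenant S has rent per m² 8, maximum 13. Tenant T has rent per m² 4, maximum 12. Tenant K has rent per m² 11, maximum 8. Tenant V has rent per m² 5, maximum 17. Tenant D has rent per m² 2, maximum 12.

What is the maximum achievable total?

Highest rent per m² first: Tenant K 11 > Tenant S 8 > Tenant V 5 > Tenant T 4 > Tenant D 2.
Tenant K takes 8 to reach its cap of 8 ; 28 left.
Give Tenant S 13 to hit its cap of 13 ; 15 left.
Only 15 left; Tenant V takes them to reach 15.
Total = 8×13 + 11×8 + 5×15 = 267.

267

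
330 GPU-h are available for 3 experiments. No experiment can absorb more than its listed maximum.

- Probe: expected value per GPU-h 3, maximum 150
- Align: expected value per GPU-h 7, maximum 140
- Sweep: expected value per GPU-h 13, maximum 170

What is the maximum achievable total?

3250

Highest expected value per GPU-h first: Sweep 13 > Align 7 > Probe 3.
Give Sweep 170 to hit its cap of 170 ; 160 left.
Align: +140 to 140 (cap) ; 20 left.
Probe: +20 (room for 150) → 20. Pool exhausted.
Total = 3×20 + 7×140 + 13×170 = 3250.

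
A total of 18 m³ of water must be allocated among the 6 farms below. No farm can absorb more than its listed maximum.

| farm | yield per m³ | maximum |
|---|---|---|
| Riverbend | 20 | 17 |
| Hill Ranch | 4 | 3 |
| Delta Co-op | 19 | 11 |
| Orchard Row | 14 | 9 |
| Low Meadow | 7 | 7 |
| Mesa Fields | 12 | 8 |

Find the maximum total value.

Highest yield per m³ first: Riverbend 20 > Delta Co-op 19 > Orchard Row 14 > Mesa Fields 12 > Low Meadow 7 > Hill Ranch 4.
Riverbend: +17 to 17 (cap) → 1 left.
Delta Co-op: +1 (room for 11) → 1. Pool exhausted.
Total = 20×17 + 19×1 = 359.

359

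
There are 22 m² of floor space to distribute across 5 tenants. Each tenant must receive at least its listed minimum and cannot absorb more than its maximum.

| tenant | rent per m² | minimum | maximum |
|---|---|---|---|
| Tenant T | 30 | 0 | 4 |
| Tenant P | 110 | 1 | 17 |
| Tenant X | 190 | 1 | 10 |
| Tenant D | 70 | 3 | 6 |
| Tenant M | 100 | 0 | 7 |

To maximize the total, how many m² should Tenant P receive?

Meeting every minimum uses 0+1+1+3+0 = 5 m², leaving 17.
Order the tenants by rent per m²: Tenant X 190 > Tenant P 110 > Tenant M 100 > Tenant D 70 > Tenant T 30.
Tenant X takes 9 more to reach its cap of 10 → 8 left.
Tenant P has room for 16 more but only 8 remain, so it gets 9.

9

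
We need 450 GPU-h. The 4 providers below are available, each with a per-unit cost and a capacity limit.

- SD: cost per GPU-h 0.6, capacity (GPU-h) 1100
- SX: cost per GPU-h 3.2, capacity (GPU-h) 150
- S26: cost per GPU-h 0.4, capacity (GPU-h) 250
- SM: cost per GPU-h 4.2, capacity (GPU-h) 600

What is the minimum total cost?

Fill from the cheapest provider first.
Take 250 from S26 at 0.4 — need 200 more.
SD at 0.6: take 200 of its 1100 — requirement met.
SX, SM: unused.
Cost = 250×0.4 + 200×0.6 = 220.

220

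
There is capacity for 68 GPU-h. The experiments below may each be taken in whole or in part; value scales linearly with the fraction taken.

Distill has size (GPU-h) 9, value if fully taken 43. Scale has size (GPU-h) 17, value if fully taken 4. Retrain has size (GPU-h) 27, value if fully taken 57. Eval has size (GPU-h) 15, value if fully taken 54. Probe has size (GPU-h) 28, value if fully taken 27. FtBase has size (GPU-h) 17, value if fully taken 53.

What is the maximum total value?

Best value per unit of size first: Distill 43/9≈4.78, Eval 54/15≈3.6, FtBase 53/17≈3.12, Retrain 57/27≈2.11, Probe 27/28≈0.964, Scale 4/17≈0.235.
All 9 GPU-h of Distill fit (value 43) ; 59 remain.
Eval: take in full, 15 GPU-h for value 54 ; 44 left.
FtBase: take in full, 17 GPU-h for value 53 ; 27 left.
Retrain: take in full, 27 GPU-h for value 57 ; 0 left.
Total value = 207.

207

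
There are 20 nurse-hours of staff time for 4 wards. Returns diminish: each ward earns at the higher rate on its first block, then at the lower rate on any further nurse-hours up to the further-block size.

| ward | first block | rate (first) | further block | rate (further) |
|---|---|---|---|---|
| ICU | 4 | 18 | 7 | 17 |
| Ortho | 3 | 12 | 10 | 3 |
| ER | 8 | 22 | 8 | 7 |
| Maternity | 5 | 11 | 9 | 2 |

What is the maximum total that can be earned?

Order all 8 blocks by rate: ER/tier1 22 > ICU/tier1 18 > ICU/tier2 17 > Ortho/tier1 12 > Maternity/tier1 11 > ER/tier2 7 > Ortho/tier2 3 > Maternity/tier2 2.
ER/tier1 (22): +8 ; 12 left.
Fill ICU tier1 block (4 at 18) ; 8 left.
ICU/tier2 (17): +7 ; 1 left.
Ortho tier1 at 12: only 1 left, fill 1.
Total = 22×8 + 18×4 + 17×7 + 12×1 = 379.

379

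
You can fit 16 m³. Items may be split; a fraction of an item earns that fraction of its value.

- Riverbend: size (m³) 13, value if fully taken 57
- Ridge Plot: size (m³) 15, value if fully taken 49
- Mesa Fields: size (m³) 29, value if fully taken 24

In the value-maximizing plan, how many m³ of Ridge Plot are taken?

3

Rank by value-to-size ratio: Riverbend 57/13≈4.38, Ridge Plot 49/15≈3.27, Mesa Fields 24/29≈0.828.
All 13 m³ of Riverbend fit (value 57) — 3 remain.
Fill the last 3 m³ with part of Ridge Plot: 3/15 of it earns 9.8.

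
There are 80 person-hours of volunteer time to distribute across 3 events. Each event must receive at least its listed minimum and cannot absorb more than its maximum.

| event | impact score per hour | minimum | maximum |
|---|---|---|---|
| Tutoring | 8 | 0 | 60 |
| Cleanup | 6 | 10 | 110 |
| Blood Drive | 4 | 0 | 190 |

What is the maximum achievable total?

600

Meeting every minimum uses 0+10+0 = 10 person-hours, leaving 70.
Rank by impact score per hour: Tutoring 8 > Cleanup 6 > Blood Drive 4.
Tutoring: +60 to 60 (cap) → 10 left.
Only 10 left; Cleanup takes them to reach 20.
Total = 8×60 + 6×20 = 600.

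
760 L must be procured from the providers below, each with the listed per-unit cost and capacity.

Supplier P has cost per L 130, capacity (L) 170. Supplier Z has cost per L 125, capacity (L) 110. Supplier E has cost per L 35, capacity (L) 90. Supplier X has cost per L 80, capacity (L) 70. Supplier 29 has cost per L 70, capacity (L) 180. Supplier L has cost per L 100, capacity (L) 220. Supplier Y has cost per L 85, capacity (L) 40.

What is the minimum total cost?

Fill from the cheapest provider first.
Supplier E (35): use full 90 → 670 L to go.
Supplier 29 at 70: take all 180 L → 490 still needed.
Take 70 from Supplier X at 80 → need 420 more.
Supplier Y at 85: take all 40 L → 380 still needed.
Take 220 from Supplier L at 100 → need 160 more.
Supplier Z at 125: take all 110 L → 50 still needed.
Supplier P (130): take the remaining 50 → done.
Cost = 90×35 + 180×70 + 70×80 + 40×85 + 220×100 + 110×125 + 50×130 = 67000.

67000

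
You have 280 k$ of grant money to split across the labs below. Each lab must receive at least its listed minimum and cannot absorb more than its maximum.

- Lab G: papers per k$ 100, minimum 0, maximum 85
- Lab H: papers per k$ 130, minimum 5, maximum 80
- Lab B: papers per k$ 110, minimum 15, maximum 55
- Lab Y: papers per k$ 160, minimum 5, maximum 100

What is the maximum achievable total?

Meeting every minimum uses 0+5+15+5 = 25 k$, leaving 255.
Rank by papers per k$: Lab Y 160 > Lab H 130 > Lab B 110 > Lab G 100.
Give Lab Y 95 more to hit its cap of 100 ; 160 left.
Lab H: +75 to 80 (cap) ; 85 left.
Give Lab B 40 more to hit its cap of 55 ; 45 left.
Lab G: +45 (room for 85) → 45. Pool exhausted.
Total = 100×45 + 130×80 + 110×55 + 160×100 = 36950.

36950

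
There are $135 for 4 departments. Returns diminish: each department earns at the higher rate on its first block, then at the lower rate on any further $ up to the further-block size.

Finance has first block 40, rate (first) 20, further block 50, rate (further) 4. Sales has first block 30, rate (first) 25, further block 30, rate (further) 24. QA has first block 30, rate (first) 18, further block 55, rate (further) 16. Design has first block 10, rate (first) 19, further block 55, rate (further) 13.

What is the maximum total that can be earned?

Treat each block as its own option and order by rate: Sales/first 25 > Sales/second 24 > Finance/first 20 > Design/first 19 > QA/first 18 > QA/second 16 > Design/second 13 > Finance/second 4.
Sales first at 25: fill all 30 ; 105 left.
Sales second at 24: fill all 30 ; 75 left.
Finance first at 20: fill all 40 ; 35 left.
Design first at 19: fill all 10 ; 25 left.
QA first at 18: only 25 left, fill 25.
Total = 25×30 + 24×30 + 20×40 + 19×10 + 18×25 = 2910.

2910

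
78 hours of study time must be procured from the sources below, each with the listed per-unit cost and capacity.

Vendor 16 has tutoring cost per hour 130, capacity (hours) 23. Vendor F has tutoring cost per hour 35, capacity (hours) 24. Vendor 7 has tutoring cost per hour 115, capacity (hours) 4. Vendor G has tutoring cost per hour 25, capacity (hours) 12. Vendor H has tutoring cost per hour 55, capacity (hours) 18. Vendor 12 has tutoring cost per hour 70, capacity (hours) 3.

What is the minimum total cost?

Use sources in increasing cost order.
Vendor G at 25: take all 12 hours — 66 still needed.
Take 24 from Vendor F at 35 — need 42 more.
Vendor H (55): use full 18 — 24 hours to go.
Vendor 12 at 70: take all 3 hours — 21 still needed.
Vendor 7 at 115: take all 4 hours — 17 still needed.
Vendor 16 at 130: take 17 of its 23 — requirement met.
Cost = 12×25 + 24×35 + 18×55 + 3×70 + 4×115 + 17×130 = 5010.

5010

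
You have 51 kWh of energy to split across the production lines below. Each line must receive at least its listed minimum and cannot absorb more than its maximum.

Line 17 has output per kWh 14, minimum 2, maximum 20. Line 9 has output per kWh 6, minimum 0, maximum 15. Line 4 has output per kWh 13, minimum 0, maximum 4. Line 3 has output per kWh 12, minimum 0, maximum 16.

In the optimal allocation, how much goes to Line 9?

11

Meeting every minimum uses 2+0+0+0 = 2 kWh, leaving 49.
Rank by output per kWh: Line 17 14 > Line 4 13 > Line 3 12 > Line 9 6.
Line 17 takes 18 more to reach its cap of 20 → 31 left.
Line 4: +4 to 4 (cap) → 27 left.
Line 3 takes 16 more to reach its cap of 16 → 11 left.
Line 9: +11 (room for 15) → 11. Pool exhausted.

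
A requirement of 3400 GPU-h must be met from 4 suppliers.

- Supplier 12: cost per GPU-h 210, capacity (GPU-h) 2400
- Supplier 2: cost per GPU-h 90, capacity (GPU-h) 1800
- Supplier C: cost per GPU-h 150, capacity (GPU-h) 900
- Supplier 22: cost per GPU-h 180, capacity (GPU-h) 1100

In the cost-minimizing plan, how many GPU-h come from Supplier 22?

700

Use suppliers in increasing cost order.
Supplier 2 (90): use full 1800 → 1600 GPU-h to go.
Supplier C at 150: take all 900 GPU-h → 700 still needed.
Supplier 22 (180): take the remaining 700 → done.
Supplier 12: unused.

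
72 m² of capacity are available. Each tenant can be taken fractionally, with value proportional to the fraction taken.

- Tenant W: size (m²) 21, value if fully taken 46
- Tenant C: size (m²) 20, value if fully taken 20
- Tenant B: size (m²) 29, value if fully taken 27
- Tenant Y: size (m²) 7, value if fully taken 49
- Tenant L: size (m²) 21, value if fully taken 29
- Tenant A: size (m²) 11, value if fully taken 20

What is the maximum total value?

156

Best value per unit of size first: Tenant Y 49/7≈7, Tenant W 46/21≈2.19, Tenant A 20/11≈1.82, Tenant L 29/21≈1.38, Tenant C 20/20≈1, Tenant B 27/29≈0.931.
All 7 m² of Tenant Y fit (value 49) ; 65 remain.
Take all of Tenant W (21 m², value 46) ; 44 m² left.
All 11 m² of Tenant A fit (value 20) ; 33 remain.
Take all of Tenant L (21 m², value 29) ; 12 m² left.
Only 12 m² remain; take 12/20 of Tenant C for value 20×12/20 = 12.
Total value = 156.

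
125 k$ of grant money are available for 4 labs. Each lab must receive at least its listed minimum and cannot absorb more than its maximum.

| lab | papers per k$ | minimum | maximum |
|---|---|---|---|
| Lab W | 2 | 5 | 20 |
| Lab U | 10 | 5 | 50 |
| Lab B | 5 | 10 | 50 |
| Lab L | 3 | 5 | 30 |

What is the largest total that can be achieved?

820

Meeting every minimum uses 5+5+10+5 = 25 k$, leaving 100.
Order the labs by papers per k$: Lab U 10 > Lab B 5 > Lab L 3 > Lab W 2.
Lab U takes 45 more to reach its cap of 50 — 55 left.
Lab B takes 40 more to reach its cap of 50 — 15 left.
Only 15 left; Lab L takes them to reach 20.
Total = 2×5 + 10×50 + 5×50 + 3×20 = 820.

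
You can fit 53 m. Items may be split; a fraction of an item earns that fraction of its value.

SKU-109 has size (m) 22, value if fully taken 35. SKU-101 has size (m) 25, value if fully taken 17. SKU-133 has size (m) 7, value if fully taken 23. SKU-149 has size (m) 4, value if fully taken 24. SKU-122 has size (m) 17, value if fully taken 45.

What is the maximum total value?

129.04

Sort by value density: SKU-149 24/4≈6, SKU-133 23/7≈3.29, SKU-122 45/17≈2.65, SKU-109 35/22≈1.59, SKU-101 17/25≈0.68.
Take all of SKU-149 (4 m, value 24) ; 49 m left.
All 7 m of SKU-133 fit (value 23) ; 42 remain.
Take all of SKU-122 (17 m, value 45) ; 25 m left.
SKU-109: take in full, 22 m for value 35 ; 3 left.
3 m left: a 3/25 share of SKU-101 gives 17×3/25 = 2.04.
Total value = 129.04.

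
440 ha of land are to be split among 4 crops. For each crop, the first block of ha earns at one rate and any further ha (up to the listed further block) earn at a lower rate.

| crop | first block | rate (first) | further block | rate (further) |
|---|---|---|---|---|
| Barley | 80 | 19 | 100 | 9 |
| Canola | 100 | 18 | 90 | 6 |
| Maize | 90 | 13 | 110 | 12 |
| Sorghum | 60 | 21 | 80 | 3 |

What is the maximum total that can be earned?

Rank every tier by rate: Sorghum/first 21 > Barley/first 19 > Canola/first 18 > Maize/first 13 > Maize/second 12 > Barley/second 9 > Canola/second 6 > Sorghum/second 3.
Sorghum/first (21): +60 ; 380 left.
Barley/first (19): +80 ; 300 left.
Canola/first (18): +100 ; 200 left.
Maize first at 13: fill all 90 ; 110 left.
Maize/second (12): +110 ; 0 left.
Total = 21×60 + 19×80 + 18×100 + 13×90 + 12×110 = 7070.

7070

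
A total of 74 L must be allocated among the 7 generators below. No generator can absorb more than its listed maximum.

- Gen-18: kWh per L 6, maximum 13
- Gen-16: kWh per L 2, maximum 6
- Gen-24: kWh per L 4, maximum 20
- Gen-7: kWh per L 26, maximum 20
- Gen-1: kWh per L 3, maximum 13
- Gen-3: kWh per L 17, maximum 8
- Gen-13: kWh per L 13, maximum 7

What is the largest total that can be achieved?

923

Highest kWh per L first: Gen-7 26 > Gen-3 17 > Gen-13 13 > Gen-18 6 > Gen-24 4 > Gen-1 3 > Gen-16 2.
Gen-7: +20 to 20 (cap) → 54 left.
Gen-3: +8 to 8 (cap) → 46 left.
Give Gen-13 7 to hit its cap of 7 → 39 left.
Gen-18: +13 to 13 (cap) → 26 left.
Gen-24 takes 20 to reach its cap of 20 → 6 left.
Gen-1: +6 (room for 13) → 6. Pool exhausted.
Total = 6×13 + 4×20 + 26×20 + 3×6 + 17×8 + 13×7 = 923.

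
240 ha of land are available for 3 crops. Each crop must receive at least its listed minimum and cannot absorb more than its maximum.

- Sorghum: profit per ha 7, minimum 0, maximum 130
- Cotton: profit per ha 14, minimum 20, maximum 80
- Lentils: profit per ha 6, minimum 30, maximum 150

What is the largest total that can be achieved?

2210

Meeting every minimum uses 0+20+30 = 50 ha, leaving 190.
Rank by profit per ha: Cotton 14 > Sorghum 7 > Lentils 6.
Give Cotton 60 more to hit its cap of 80 ; 130 left.
Sorghum takes 130 more to reach its cap of 130 ; 0 left.
Total = 7×130 + 14×80 + 6×30 = 2210.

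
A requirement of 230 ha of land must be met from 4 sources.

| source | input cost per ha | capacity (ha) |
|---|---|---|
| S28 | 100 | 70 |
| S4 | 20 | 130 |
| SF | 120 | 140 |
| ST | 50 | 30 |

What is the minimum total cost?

Fill from the cheapest source first.
S4 at 20: take all 130 ha ; 100 still needed.
ST (50): use full 30 ; 70 ha to go.
S28 (100): use full 70 ; 0 ha to go.
SF: unused.
Cost = 130×20 + 30×50 + 70×100 = 11100.

11100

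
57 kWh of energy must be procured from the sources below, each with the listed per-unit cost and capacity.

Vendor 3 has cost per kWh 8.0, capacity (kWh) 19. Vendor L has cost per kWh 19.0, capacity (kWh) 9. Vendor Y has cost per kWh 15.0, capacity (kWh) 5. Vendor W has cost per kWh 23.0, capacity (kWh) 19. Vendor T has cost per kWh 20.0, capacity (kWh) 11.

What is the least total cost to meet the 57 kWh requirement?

917

Use sources in increasing cost order.
Vendor 3 at 8.0: take all 19 kWh — 38 still needed.
Vendor Y at 15.0: take all 5 kWh — 33 still needed.
Take 9 from Vendor L at 19.0 — need 24 more.
Take 11 from Vendor T at 20.0 — need 13 more.
Take 13 from Vendor W at 23.0 to finish.
Cost = 19×8.0 + 5×15.0 + 9×19.0 + 11×20.0 + 13×23.0 = 917.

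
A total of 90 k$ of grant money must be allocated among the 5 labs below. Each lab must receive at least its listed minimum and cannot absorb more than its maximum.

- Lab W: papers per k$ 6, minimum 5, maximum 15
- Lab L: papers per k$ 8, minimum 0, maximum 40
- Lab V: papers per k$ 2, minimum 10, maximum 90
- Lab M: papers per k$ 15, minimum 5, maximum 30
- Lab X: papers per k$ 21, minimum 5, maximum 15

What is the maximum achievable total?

Meeting every minimum uses 5+0+10+5+5 = 25 k$, leaving 65.
Order the labs by papers per k$: Lab X 21 > Lab M 15 > Lab L 8 > Lab W 6 > Lab V 2.
Lab X takes 10 more to reach its cap of 15 ; 55 left.
Lab M takes 25 more to reach its cap of 30 ; 30 left.
Lab L has room for 40 more but only 30 remain, so it gets 30.
Total = 6×5 + 8×30 + 2×10 + 15×30 + 21×15 = 1055.

1055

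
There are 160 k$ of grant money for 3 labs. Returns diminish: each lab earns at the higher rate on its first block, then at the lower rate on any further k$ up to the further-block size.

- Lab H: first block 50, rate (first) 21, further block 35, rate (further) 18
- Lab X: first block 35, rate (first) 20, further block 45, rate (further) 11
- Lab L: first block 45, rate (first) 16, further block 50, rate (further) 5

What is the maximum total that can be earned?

3020

Rank every tier by rate: Lab H/first 21 > Lab X/first 20 > Lab H/second 18 > Lab L/first 16 > Lab X/second 11 > Lab L/second 5.
Lab H first at 21: fill all 50 — 110 left.
Fill Lab X first block (35 at 20) — 75 left.
Lab H/second (18): +35 — 40 left.
Lab L first at 16: only 40 left, fill 40.
Total = 21×50 + 20×35 + 18×35 + 16×40 = 3020.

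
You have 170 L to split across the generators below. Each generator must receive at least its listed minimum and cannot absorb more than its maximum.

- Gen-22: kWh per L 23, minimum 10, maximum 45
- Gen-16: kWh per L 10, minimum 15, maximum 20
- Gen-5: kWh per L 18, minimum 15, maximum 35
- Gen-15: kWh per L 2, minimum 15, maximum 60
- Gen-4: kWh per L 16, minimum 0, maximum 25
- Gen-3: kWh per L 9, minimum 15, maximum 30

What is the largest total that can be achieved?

Meeting every minimum uses 10+15+15+15+0+15 = 70 L, leaving 100.
Rank by kWh per L: Gen-22 23 > Gen-5 18 > Gen-4 16 > Gen-16 10 > Gen-3 9 > Gen-15 2.
Give Gen-22 35 more to hit its cap of 45 ; 65 left.
Gen-5: +20 to 35 (cap) ; 45 left.
Give Gen-4 25 more to hit its cap of 25 ; 20 left.
Gen-16: +5 to 20 (cap) ; 15 left.
Gen-3 takes 15 more to reach its cap of 30 ; 0 left.
Total = 23×45 + 10×20 + 18×35 + 2×15 + 16×25 + 9×30 = 2565.

2565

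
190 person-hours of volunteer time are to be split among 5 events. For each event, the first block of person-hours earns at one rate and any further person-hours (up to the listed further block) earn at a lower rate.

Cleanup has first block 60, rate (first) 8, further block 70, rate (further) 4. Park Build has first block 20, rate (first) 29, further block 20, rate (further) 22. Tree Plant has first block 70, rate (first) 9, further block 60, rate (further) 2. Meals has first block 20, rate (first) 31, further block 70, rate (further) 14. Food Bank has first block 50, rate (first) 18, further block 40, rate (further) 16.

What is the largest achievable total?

3740

Order all 10 blocks by rate: Meals/first 31 > Park Build/first 29 > Park Build/second 22 > Food Bank/first 18 > Food Bank/second 16 > Meals/second 14 > Tree Plant/first 9 > Cleanup/first 8 > Cleanup/second 4 > Tree Plant/second 2.
Fill Meals first block (20 at 31) — 170 left.
Fill Park Build first block (20 at 29) — 150 left.
Fill Park Build second block (20 at 22) — 130 left.
Food Bank/first (18): +50 — 80 left.
Food Bank/second (16): +40 — 40 left.
40 remain; put them into Meals second at 14.
Total = 31×20 + 29×20 + 22×20 + 18×50 + 16×40 + 14×40 = 3740.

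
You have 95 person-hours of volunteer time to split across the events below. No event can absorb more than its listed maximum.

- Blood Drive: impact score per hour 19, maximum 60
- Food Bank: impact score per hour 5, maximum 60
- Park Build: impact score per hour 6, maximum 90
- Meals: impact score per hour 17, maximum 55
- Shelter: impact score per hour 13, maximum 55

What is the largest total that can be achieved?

1735

Highest impact score per hour first: Blood Drive 19 > Meals 17 > Shelter 13 > Park Build 6 > Food Bank 5.
Blood Drive: +60 to 60 (cap) → 35 left.
Only 35 left; Meals takes them to reach 35.
Total = 19×60 + 17×35 = 1735.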